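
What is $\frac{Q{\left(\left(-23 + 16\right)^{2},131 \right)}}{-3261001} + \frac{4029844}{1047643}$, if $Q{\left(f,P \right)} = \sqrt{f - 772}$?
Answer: $\frac{4029844}{1047643} - \frac{i \sqrt{723}}{3261001} \approx 3.8466 - 8.2455 \cdot 10^{-6} i$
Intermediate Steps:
$Q{\left(f,P \right)} = \sqrt{-772 + f}$
$\frac{Q{\left(\left(-23 + 16\right)^{2},131 \right)}}{-3261001} + \frac{4029844}{1047643} = \frac{\sqrt{-772 + \left(-23 + 16\right)^{2}}}{-3261001} + \frac{4029844}{1047643} = \sqrt{-772 + \left(-7\right)^{2}} \left(- \frac{1}{3261001}\right) + 4029844 \cdot \frac{1}{1047643} = \sqrt{-772 + 49} \left(- \frac{1}{3261001}\right) + \frac{4029844}{1047643} = \sqrt{-723} \left(- \frac{1}{3261001}\right) + \frac{4029844}{1047643} = i \sqrt{723} \left(- \frac{1}{3261001}\right) + \frac{4029844}{1047643} = - \frac{i \sqrt{723}}{3261001} + \frac{4029844}{1047643} = \frac{4029844}{1047643} - \frac{i \sqrt{723}}{3261001}$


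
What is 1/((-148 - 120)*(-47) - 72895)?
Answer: -1/60299 ≈ -1.6584e-5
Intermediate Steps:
1/((-148 - 120)*(-47) - 72895) = 1/(-268*(-47) - 72895) = 1/(12596 - 72895) = 1/(-60299) = -1/60299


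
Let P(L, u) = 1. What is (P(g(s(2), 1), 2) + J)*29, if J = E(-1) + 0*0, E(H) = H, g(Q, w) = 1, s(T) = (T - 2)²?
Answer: 0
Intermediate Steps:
s(T) = (-2 + T)²
J = -1 (J = -1 + 0*0 = -1 + 0 = -1)
(P(g(s(2), 1), 2) + J)*29 = (1 - 1)*29 = 0*29 = 0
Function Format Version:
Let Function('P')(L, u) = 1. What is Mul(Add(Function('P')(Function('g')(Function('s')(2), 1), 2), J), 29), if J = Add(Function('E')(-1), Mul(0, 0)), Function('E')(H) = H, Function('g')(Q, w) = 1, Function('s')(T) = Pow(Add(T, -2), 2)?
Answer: 0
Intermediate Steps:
Function('s')(T) = Pow(Add(-2, T), 2)
J = -1 (J = Add(-1, Mul(0, 0)) = Add(-1, 0) = -1)
Mul(Add(Function('P')(Function('g')(Function('s')(2), 1), 2), J), 29) = Mul(Add(1, -1), 29) = Mul(0, 29) = 0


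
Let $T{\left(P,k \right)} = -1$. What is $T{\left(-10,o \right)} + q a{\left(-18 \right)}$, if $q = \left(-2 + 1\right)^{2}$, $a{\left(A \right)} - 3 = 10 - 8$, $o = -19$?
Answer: $4$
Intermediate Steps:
$a{\left(A \right)} = 5$ ($a{\left(A \right)} = 3 + \left(10 - 8\right) = 3 + 2 = 5$)
$q = 1$ ($q = \left(-1\right)^{2} = 1$)
$T{\left(-10,o \right)} + q a{\left(-18 \right)} = -1 + 1 \cdot 5 = -1 + 5 = 4$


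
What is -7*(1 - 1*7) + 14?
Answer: 56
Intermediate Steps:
-7*(1 - 1*7) + 14 = -7*(1 - 7) + 14 = -7*(-6) + 14 = 42 + 14 = 56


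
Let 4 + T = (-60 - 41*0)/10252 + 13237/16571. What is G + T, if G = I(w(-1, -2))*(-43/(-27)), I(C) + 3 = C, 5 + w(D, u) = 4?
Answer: -10982710058/1146729771 ≈ -9.5774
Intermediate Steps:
w(D, u) = -1 (w(D, u) = -5 + 4 = -1)
I(C) = -3 + C
T = -136208026/42471473 (T = -4 + ((-60 - 41*0)/10252 + 13237/16571) = -4 + ((-60 + 0)*(1/10252) + 13237*(1/16571)) = -4 + (-60*1/10252 + 13237/16571) = -4 + (-15/2563 + 13237/16571) = -4 + 33677866/42471473 = -136208026/42471473 ≈ -3.2070)
G = -172/27 (G = (-3 - 1)*(-43/(-27)) = -(-172)*(-1)/27 = -4*43/27 = -172/27 ≈ -6.3704)
G + T = -172/27 - 136208026/42471473 = -10982710058/1146729771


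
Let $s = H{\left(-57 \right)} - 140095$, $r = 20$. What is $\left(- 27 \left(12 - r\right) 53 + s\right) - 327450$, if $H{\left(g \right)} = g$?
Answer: $-456154$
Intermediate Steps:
$s = -140152$ ($s = -57 - 140095 = -140152$)
$\left(- 27 \left(12 - r\right) 53 + s\right) - 327450 = \left(- 27 \left(12 - 20\right) 53 - 140152\right) - 327450 = \left(\left(-27\right) \left(-8\right) 53 - 140152\right) - 327450 = \left(216 \cdot 53 - 140152\right) - 327450 = \left(11448 - 140152\right) - 327450 = -128704 - 327450 = -456154$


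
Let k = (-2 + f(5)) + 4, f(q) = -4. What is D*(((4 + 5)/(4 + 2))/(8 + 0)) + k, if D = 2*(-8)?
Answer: -5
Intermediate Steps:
D = -16
k = -2 (k = (-2 - 4) + 4 = -6 + 4 = -2)
D*(((4 + 5)/(4 + 2))/(8 + 0)) + k = -16*(4 + 5)/(4 + 2)/(8 + 0) - 2 = -16*9/6/8 - 2 = -2*9*(⅙) - 2 = -2*3/2 - 2 = -16*3/16 - 2 = -3 - 2 = -5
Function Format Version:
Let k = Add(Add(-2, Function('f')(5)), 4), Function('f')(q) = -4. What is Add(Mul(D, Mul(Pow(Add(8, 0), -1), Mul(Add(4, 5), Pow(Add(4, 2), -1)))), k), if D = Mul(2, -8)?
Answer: -5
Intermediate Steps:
D = -16
k = -2 (k = Add(Add(-2, -4), 4) = Add(-6, 4) = -2)
Add(Mul(D, Mul(Pow(Add(8, 0), -1), Mul(Add(4, 5), Pow(Add(4, 2), -1)))), k) = Add(Mul(-16, Mul(Pow(Add(8, 0), -1), Mul(Add(4, 5), Pow(Add(4, 2), -1)))), -2) = Add(Mul(-16, Mul(Pow(8, -1), Mul(9, Pow(6, -1)))), -2) = Add(Mul(-16, Mul(Rational(1, 8), Mul(9, Rational(1, 6)))), -2) = Add(Mul(-16, Mul(Rational(1, 8), Rational(3, 2))), -2) = Add(Mul(-16, Rational(3, 16)), -2) = Add(-3, -2) = -5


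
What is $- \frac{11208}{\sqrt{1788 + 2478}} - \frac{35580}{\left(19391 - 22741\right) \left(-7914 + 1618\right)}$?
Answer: $- \frac{1779}{1054580} - \frac{1868 \sqrt{474}}{237} \approx -171.6$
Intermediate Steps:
$- \frac{11208}{\sqrt{1788 + 2478}} - \frac{35580}{\left(19391 - 22741\right) \left(-7914 + 1618\right)} = - \frac{11208}{\sqrt{4266}} - \frac{35580}{\left(-3350\right) \left(-6296\right)} = - \frac{11208}{3 \sqrt{474}} - \frac{35580}{21091600} = - 11208 \frac{\sqrt{474}}{1422} - \frac{1779}{1054580} = - \frac{1868 \sqrt{474}}{237} - \frac{1779}{1054580} = - \frac{1779}{1054580} - \frac{1868 \sqrt{474}}{237}$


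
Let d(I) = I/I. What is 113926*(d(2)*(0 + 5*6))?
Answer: 3417780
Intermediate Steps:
d(I) = 1
113926*(d(2)*(0 + 5*6)) = 113926*(1*(0 + 5*6)) = 113926*(1*(0 + 30)) = 113926*(1*30) = 113926*30 = 3417780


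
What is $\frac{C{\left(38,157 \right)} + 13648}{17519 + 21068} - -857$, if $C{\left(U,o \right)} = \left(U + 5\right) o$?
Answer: $\frac{33089458}{38587} \approx 857.53$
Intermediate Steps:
$C{\left(U,o \right)} = o \left(5 + U\right)$ ($C{\left(U,o \right)} = \left(5 + U\right) o = o \left(5 + U\right)$)
$\frac{C{\left(38,157 \right)} + 13648}{17519 + 21068} - -857 = \frac{157 \left(5 + 38\right) + 13648}{17519 + 21068} - -857 = \frac{157 \cdot 43 + 13648}{38587} + 857 = \left(6751 + 13648\right) \frac{1}{38587} + 857 = 20399 \cdot \frac{1}{38587} + 857 = \frac{20399}{38587} + 857 = \frac{33089458}{38587}$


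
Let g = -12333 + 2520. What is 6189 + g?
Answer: -3624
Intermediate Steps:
g = -9813
6189 + g = 6189 - 9813 = -3624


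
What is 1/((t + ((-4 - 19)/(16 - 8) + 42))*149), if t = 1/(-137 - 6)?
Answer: 1144/6667899 ≈ 0.00017157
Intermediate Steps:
t = -1/143 (t = 1/(-143) = -1/143 ≈ -0.0069930)
1/((t + ((-4 - 19)/(16 - 8) + 42))*149) = 1/((-1/143 + ((-4 - 19)/(16 - 8) + 42))*149) = 1/((-1/143 + (-23/8 + 42))*149) = 1/((-1/143 + 313/8)*149) = 1/((44751/1144)*149) = 1/(6667899/1144) = 1144/6667899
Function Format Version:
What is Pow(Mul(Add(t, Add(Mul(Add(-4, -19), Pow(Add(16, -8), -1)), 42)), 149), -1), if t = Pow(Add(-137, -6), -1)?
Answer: Rational(1144, 6667899) ≈ 0.00017157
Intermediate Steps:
t = Rational(-1, 143) (t = Pow(-143, -1) = Rational(-1, 143) ≈ -0.0069930)
Pow(Mul(Add(t, Add(Mul(Add(-4, -19), Pow(Add(16, -8), -1)), 42)), 149), -1) = Pow(Mul(Add(Rational(-1, 143), Add(Mul(Add(-4, -19), Pow(Add(16, -8), -1)), 42)), 149), -1) = Pow(Mul(Add(Rational(-1, 143), Add(Mul(-23, Pow(8, -1)), 42)), 149), -1) = Pow(Mul(Add(Rational(-1, 143), Add(Mul(-23, Rational(1, 8)), 42)), 149), -1) = Pow(Mul(Add(Rational(-1, 143), Add(Rational(-23, 8), 42)), 149), -1) = Pow(Mul(Add(Rational(-1, 143), Rational(313, 8)), 149), -1) = Pow(Mul(Rational(44751, 1144), 149), -1) = Pow(Rational(6667899, 1144), -1) = Rational(1144, 6667899)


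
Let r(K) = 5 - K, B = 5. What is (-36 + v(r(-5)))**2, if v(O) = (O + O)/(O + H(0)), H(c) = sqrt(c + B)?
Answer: 414816/361 + 5152*sqrt(5)/361 ≈ 1181.0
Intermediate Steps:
H(c) = sqrt(5 + c) (H(c) = sqrt(c + 5) = sqrt(5 + c))
v(O) = 2*O/(O + sqrt(5)) (v(O) = (O + O)/(O + sqrt(5 + 0)) = (2*O)/(O + sqrt(5)) = 2*O/(O + sqrt(5)))
(-36 + v(r(-5)))**2 = (-36 + 2*(5 - 1*(-5))/((5 - 1*(-5)) + sqrt(5)))**2 = (-36 + 2*(5 + 5)/((5 + 5) + sqrt(5)))**2 = (-36 + 2*10/(10 + sqrt(5)))**2 = (-36 + 20/(10 + sqrt(5)))**2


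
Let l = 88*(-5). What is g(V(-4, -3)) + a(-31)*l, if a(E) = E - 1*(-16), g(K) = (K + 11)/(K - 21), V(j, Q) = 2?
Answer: 125387/19 ≈ 6599.3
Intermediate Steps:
l = -440
g(K) = (11 + K)/(-21 + K)
a(E) = 16 + E (a(E) = E + 16 = 16 + E)
g(V(-4, -3)) + a(-31)*l = (11 + 2)/(-21 + 2) + (16 - 31)*(-440) = 13/(-19) - 15*(-440) = -1/19*13 + 6600 = -13/19 + 6600 = 125387/19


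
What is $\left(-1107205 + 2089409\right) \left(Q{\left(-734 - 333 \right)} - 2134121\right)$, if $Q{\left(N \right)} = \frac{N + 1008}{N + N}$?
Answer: $- \frac{2236583679948810}{1067} \approx -2.0961 \cdot 10^{12}$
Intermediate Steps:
$Q{\left(N \right)} = \frac{1008 + N}{2 N}$
$\left(-1107205 + 2089409\right) \left(Q{\left(-734 - 333 \right)} - 2134121\right) = \left(-1107205 + 2089409\right) \left(\frac{1008 - 1067}{2 \left(-734 - 333\right)} - 2134121\right) = 982204 \left(\frac{1008 - 1067}{2 \left(-1067\right)} - 2134121\right) = 982204 \left(\frac{1}{2} \left(- \frac{1}{1067}\right) \left(-59\right) - 2134121\right) = 982204 \left(\frac{59}{2134} - 2134121\right) = 982204 \left(- \frac{4554214155}{2134}\right) = - \frac{2236583679948810}{1067}$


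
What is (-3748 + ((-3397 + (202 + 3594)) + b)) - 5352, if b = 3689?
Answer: -5012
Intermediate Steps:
(-3748 + ((-3397 + (202 + 3594)) + b)) - 5352 = (-3748 + ((-3397 + (202 + 3594)) + 3689)) - 5352 = (-3748 + ((-3397 + 3796) + 3689)) - 5352 = (-3748 + (399 + 3689)) - 5352 = (-3748 + 4088) - 5352 = 340 - 5352 = -5012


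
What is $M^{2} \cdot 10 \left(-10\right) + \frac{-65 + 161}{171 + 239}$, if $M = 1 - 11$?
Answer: $- \frac{2049952}{205} \approx -9999.8$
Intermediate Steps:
$M = -10$
$M^{2} \cdot 10 \left(-10\right) + \frac{-65 + 161}{171 + 239} = \left(-10\right)^{2} \cdot 10 \left(-10\right) + \frac{-65 + 161}{171 + 239} = 100 \left(-100\right) + \frac{96}{410} = -10000 + 96 \cdot \frac{1}{410} = -10000 + \frac{48}{205} = - \frac{2049952}{205}$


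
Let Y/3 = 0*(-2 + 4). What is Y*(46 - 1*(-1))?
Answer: 0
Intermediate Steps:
Y = 0 (Y = 3*(0*(-2 + 4)) = 3*(0*2) = 3*0 = 0)
Y*(46 - 1*(-1)) = 0*(46 - 1*(-1)) = 0*(46 + 1) = 0*47 = 0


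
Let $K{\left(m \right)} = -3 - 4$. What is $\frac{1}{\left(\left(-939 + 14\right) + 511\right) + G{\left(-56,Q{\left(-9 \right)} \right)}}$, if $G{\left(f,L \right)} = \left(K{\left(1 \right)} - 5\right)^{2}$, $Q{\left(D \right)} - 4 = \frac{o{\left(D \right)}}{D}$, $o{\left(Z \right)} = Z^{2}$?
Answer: $- \frac{1}{270} \approx -0.0037037$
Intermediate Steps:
$K{\left(m \right)} = -7$
$Q{\left(D \right)} = 4 + D$ ($Q{\left(D \right)} = 4 + \frac{D^{2}}{D} = 4 + D$)
$G{\left(f,L \right)} = 144$ ($G{\left(f,L \right)} = \left(-7 - 5\right)^{2} = \left(-12\right)^{2} = 144$)
$\frac{1}{\left(\left(-939 + 14\right) + 511\right) + G{\left(-56,Q{\left(-9 \right)} \right)}} = \frac{1}{\left(\left(-939 + 14\right) + 511\right) + 144} = \frac{1}{\left(-925 + 511\right) + 144} = \frac{1}{-414 + 144} = \frac{1}{-270} = - \frac{1}{270}$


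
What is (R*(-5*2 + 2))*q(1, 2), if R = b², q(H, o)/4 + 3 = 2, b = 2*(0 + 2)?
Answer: 512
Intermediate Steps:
b = 4 (b = 2*2 = 4)
q(H, o) = -4 (q(H, o) = -12 + 4*2 = -12 + 8 = -4)
R = 16 (R = 4² = 16)
(R*(-5*2 + 2))*q(1, 2) = (16*(-5*2 + 2))*(-4) = (16*(-10 + 2))*(-4) = (16*(-8))*(-4) = -128*(-4) = 512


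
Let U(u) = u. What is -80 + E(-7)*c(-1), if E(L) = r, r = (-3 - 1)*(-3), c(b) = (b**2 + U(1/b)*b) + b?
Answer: -68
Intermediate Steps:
c(b) = 1 + b + b**2 (c(b) = (b**2 + b/b) + b = (b**2 + 1) + b = (1 + b**2) + b = 1 + b + b**2)
r = 12 (r = -4*(-3) = 12)
E(L) = 12
-80 + E(-7)*c(-1) = -80 + 12*(1 - (1 - 1)) = -80 + 12*(1 - 1*0) = -80 + 12*(1 + 0) = -80 + 12*1 = -80 + 12 = -68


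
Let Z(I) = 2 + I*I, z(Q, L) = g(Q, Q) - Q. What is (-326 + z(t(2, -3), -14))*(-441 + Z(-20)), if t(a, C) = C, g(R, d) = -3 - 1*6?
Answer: 12948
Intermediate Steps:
g(R, d) = -9 (g(R, d) = -3 - 6 = -9)
z(Q, L) = -9 - Q
Z(I) = 2 + I²
(-326 + z(t(2, -3), -14))*(-441 + Z(-20)) = (-326 + (-9 - 1*(-3)))*(-441 + (2 + (-20)²)) = (-326 + (-9 + 3))*(-441 + (2 + 400)) = (-326 - 6)*(-441 + 402) = -332*(-39) = 12948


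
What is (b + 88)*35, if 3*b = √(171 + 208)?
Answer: 3080 + 35*√379/3 ≈ 3307.1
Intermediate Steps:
b = √379/3 (b = √(171 + 208)/3 = √379/3 ≈ 6.4893)
(b + 88)*35 = (√379/3 + 88)*35 = (88 + √379/3)*35 = 3080 + 35*√379/3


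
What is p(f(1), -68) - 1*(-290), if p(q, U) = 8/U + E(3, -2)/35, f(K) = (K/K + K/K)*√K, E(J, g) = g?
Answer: 172446/595 ≈ 289.83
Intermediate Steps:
f(K) = 2*√K (f(K) = (1 + 1)*√K = 2*√K)
p(q, U) = -2/35 + 8/U (p(q, U) = 8/U - 2/35 = -2/35 + 8/U)
p(f(1), -68) - 1*(-290) = (-2/35 + 8/(-68)) - 1*(-290) = (-2/35 + 8*(-1/68)) + 290 = (-2/35 - 2/17) + 290 = -104/595 + 290 = 172446/595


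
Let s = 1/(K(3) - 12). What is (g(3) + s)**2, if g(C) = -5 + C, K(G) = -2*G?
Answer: 1369/324 ≈ 4.2253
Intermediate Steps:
s = -1/18 (s = 1/(-2*3 - 12) = 1/(-6 - 12) = 1/(-18) = -1/18 ≈ -0.055556)
(g(3) + s)**2 = ((-5 + 3) - 1/18)**2 = (-2 - 1/18)**2 = (-37/18)**2 = 1369/324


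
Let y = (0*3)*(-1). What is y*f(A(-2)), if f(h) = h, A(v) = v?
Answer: 0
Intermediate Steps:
y = 0 (y = 0*(-1) = 0)
y*f(A(-2)) = 0*(-2) = 0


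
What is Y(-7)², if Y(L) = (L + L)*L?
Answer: 9604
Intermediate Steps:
Y(L) = 2*L² (Y(L) = (2*L)*L = 2*L²)
Y(-7)² = (2*(-7)²)² = (2*49)² = 98² = 9604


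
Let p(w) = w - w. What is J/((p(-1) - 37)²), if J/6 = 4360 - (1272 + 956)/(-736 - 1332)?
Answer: 13528062/707773 ≈ 19.114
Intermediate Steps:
p(w) = 0
J = 13528062/517 (J = 6*(4360 - (1272 + 956)/(-736 - 1332)) = 6*(4360 - 2228/(-2068)) = 6*(4360 - 2228*(-1)/2068) = 6*(4360 - 1*(-557/517)) = 6*(4360 + 557/517) = 6*(2254677/517) = 13528062/517 ≈ 26166.)
J/((p(-1) - 37)²) = 13528062/(517*((0 - 37)²)) = 13528062/(517*((-37)²)) = (13528062/517)/1369 = (13528062/517)*(1/1369) = 13528062/707773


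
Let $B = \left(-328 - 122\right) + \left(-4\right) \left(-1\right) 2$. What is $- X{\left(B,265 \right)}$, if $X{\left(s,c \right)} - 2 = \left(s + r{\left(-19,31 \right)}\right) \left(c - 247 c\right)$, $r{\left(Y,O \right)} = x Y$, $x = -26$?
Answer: $3389878$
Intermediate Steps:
$B = -442$ ($B = -450 + 4 \cdot 2 = -450 + 8 = -442$)
$r{\left(Y,O \right)} = - 26 Y$
$X{\left(s,c \right)} = 2 - 246 c \left(494 + s\right)$ ($X{\left(s,c \right)} = 2 + \left(s - -494\right) \left(c - 247 c\right) = 2 + \left(s + 494\right) \left(- 246 c\right) = 2 + \left(494 + s\right) \left(- 246 c\right) = 2 - 246 c \left(494 + s\right)$)
$- X{\left(B,265 \right)} = - (2 - 32203860 - 65190 \left(-442\right)) = - (2 - 32203860 + 28813980) = \left(-1\right) \left(-3389878\right) = 3389878$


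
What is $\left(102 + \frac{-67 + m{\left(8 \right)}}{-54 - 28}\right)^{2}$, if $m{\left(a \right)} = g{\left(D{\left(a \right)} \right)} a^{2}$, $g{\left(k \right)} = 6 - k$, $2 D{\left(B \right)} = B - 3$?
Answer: $\frac{67354849}{6724} \approx 10017.0$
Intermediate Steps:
$D{\left(B \right)} = - \frac{3}{2} + \frac{B}{2}$ ($D{\left(B \right)} = \frac{B - 3}{2} = \frac{-3 + B}{2} = - \frac{3}{2} + \frac{B}{2}$)
$m{\left(a \right)} = a^{2} \left(\frac{15}{2} - \frac{a}{2}\right)$ ($m{\left(a \right)} = \left(6 - \left(- \frac{3}{2} + \frac{a}{2}\right)\right) a^{2} = \left(\frac{15}{2} - \frac{a}{2}\right) a^{2} = a^{2} \left(\frac{15}{2} - \frac{a}{2}\right)$)
$\left(102 + \frac{-67 + m{\left(8 \right)}}{-54 - 28}\right)^{2} = \left(102 + \frac{-67 + \frac{8^{2} \left(15 - 8\right)}{2}}{-54 - 28}\right)^{2} = \left(102 + \frac{-67 + \frac{1}{2} \cdot 64 \left(15 - 8\right)}{-82}\right)^{2} = \left(102 + \left(-67 + \frac{1}{2} \cdot 64 \cdot 7\right) \left(- \frac{1}{82}\right)\right)^{2} = \left(102 + \left(-67 + 224\right) \left(- \frac{1}{82}\right)\right)^{2} = \left(102 + 157 \left(- \frac{1}{82}\right)\right)^{2} = \left(102 - \frac{157}{82}\right)^{2} = \left(\frac{8207}{82}\right)^{2} = \frac{67354849}{6724}$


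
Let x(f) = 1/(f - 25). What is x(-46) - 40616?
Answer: -2883737/71 ≈ -40616.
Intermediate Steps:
x(f) = 1/(-25 + f)
x(-46) - 40616 = 1/(-25 - 46) - 40616 = 1/(-71) - 40616 = -1/71 - 40616 = -2883737/71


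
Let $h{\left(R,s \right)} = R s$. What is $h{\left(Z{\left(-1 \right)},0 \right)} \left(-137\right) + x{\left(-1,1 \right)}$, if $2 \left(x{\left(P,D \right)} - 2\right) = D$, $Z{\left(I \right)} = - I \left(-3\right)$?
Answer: $\frac{5}{2} \approx 2.5$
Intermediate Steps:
$Z{\left(I \right)} = 3 I$
$x{\left(P,D \right)} = 2 + \frac{D}{2}$
$h{\left(Z{\left(-1 \right)},0 \right)} \left(-137\right) + x{\left(-1,1 \right)} = 3 \left(-1\right) 0 \left(-137\right) + \left(2 + \frac{1}{2} \cdot 1\right) = \left(-3\right) 0 \left(-137\right) + \left(2 + \frac{1}{2}\right) = 0 \left(-137\right) + \frac{5}{2} = 0 + \frac{5}{2} = \frac{5}{2}$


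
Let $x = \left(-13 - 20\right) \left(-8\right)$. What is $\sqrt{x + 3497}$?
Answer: $\sqrt{3761} \approx 61.327$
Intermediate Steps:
$x = 264$ ($x = \left(-13 - 20\right) \left(-8\right) = \left(-33\right) \left(-8\right) = 264$)
$\sqrt{x + 3497} = \sqrt{264 + 3497} = \sqrt{3761}$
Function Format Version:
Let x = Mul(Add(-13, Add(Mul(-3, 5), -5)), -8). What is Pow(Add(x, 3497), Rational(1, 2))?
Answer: Pow(3761, Rational(1, 2)) ≈ 61.327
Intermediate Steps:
x = 264 (x = Mul(Add(-13, Add(-15, -5)), -8) = Mul(Add(-13, -20), -8) = Mul(-33, -8) = 264)
Pow(Add(x, 3497), Rational(1, 2)) = Pow(Add(264, 3497), Rational(1, 2)) = Pow(3761, Rational(1, 2))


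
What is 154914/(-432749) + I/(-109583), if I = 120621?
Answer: -69174557991/47421933667 ≈ -1.4587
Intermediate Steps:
154914/(-432749) + I/(-109583) = 154914/(-432749) + 120621/(-109583) = 154914*(-1/432749) + 120621*(-1/109583) = -154914/432749 - 120621/109583 = -69174557991/47421933667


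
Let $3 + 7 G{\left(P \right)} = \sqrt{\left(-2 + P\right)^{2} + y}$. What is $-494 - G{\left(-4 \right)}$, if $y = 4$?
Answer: $- \frac{3455}{7} - \frac{2 \sqrt{10}}{7} \approx -494.48$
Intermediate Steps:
$G{\left(P \right)} = - \frac{3}{7} + \frac{\sqrt{4 + \left(-2 + P\right)^{2}}}{7}$ ($G{\left(P \right)} = - \frac{3}{7} + \frac{\sqrt{\left(-2 + P\right)^{2} + 4}}{7} = - \frac{3}{7} + \frac{\sqrt{4 + \left(-2 + P\right)^{2}}}{7}$)
$-494 - G{\left(-4 \right)} = -494 - \left(- \frac{3}{7} + \frac{\sqrt{4 + \left(-2 - 4\right)^{2}}}{7}\right) = -494 - \left(- \frac{3}{7} + \frac{\sqrt{4 + \left(-6\right)^{2}}}{7}\right) = -494 - \left(- \frac{3}{7} + \frac{\sqrt{4 + 36}}{7}\right) = -494 - \left(- \frac{3}{7} + \frac{\sqrt{40}}{7}\right) = -494 - \left(- \frac{3}{7} + \frac{2 \sqrt{10}}{7}\right) = -494 + \left(\frac{3}{7} - \frac{2 \sqrt{10}}{7}\right) = - \frac{3455}{7} - \frac{2 \sqrt{10}}{7}$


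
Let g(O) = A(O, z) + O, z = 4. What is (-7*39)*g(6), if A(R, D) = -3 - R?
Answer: 819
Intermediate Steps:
g(O) = -3 (g(O) = (-3 - O) + O = -3)
(-7*39)*g(6) = -7*39*(-3) = -273*(-3) = 819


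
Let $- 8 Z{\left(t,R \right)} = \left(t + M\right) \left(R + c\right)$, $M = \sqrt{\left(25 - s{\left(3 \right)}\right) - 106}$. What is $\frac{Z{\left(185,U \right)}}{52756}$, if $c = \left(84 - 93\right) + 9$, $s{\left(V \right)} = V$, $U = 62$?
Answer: $- \frac{5735}{211024} - \frac{31 i \sqrt{21}}{105512} \approx -0.027177 - 0.0013464 i$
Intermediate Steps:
$M = 2 i \sqrt{21}$ ($M = \sqrt{\left(25 - 3\right) - 106} = \sqrt{22 - 106} = \sqrt{-84} = 2 i \sqrt{21} \approx 9.1651 i$)
$c = 0$ ($c = -9 + 9 = 0$)
$Z{\left(t,R \right)} = - \frac{R \left(t + 2 i \sqrt{21}\right)}{8}$ ($Z{\left(t,R \right)} = - \frac{\left(t + 2 i \sqrt{21}\right) \left(R + 0\right)}{8} = - \frac{\left(t + 2 i \sqrt{21}\right) R}{8} = - \frac{R \left(t + 2 i \sqrt{21}\right)}{8}$)
$\frac{Z{\left(185,U \right)}}{52756} = \frac{\frac{1}{8} \cdot 62 \left(\left(-1\right) 185 - 2 i \sqrt{21}\right)}{52756} = \frac{1}{8} \cdot 62 \left(-185 - 2 i \sqrt{21}\right) \frac{1}{52756} = \left(- \frac{5735}{4} - \frac{31 i \sqrt{21}}{2}\right) \frac{1}{52756} = - \frac{5735}{211024} - \frac{31 i \sqrt{21}}{105512}$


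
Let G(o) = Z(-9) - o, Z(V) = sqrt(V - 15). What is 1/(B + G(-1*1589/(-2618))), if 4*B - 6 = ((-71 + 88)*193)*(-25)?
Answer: -3824276412/78418157386715 - 1119008*I*sqrt(6)/235254472160145 ≈ -4.8768e-5 - 1.1651e-8*I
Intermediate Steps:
B = -82019/4 (B = 3/2 + (((-71 + 88)*193)*(-25))/4 = 3/2 + ((17*193)*(-25))/4 = 3/2 + (3281*(-25))/4 = 3/2 + (1/4)*(-82025) = 3/2 - 82025/4 = -82019/4 ≈ -20505.)
Z(V) = sqrt(-15 + V)
G(o) = -o + 2*I*sqrt(6) (G(o) = sqrt(-15 - 9) - o = sqrt(-24) - o = 2*I*sqrt(6) - o = -o + 2*I*sqrt(6))
1/(B + G(-1*1589/(-2618))) = 1/(-82019/4 + (-(-1*1589)/(-2618) + 2*I*sqrt(6))) = 1/(-82019/4 + (-(-1589)*(-1)/2618 + 2*I*sqrt(6))) = 1/(-82019/4 + (-1*227/374 + 2*I*sqrt(6))) = 1/(-82019/4 + (-227/374 + 2*I*sqrt(6))) = 1/(-15338007/748 + 2*I*sqrt(6))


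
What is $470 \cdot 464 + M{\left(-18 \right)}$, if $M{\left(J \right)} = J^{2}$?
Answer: $218404$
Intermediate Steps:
$470 \cdot 464 + M{\left(-18 \right)} = 470 \cdot 464 + \left(-18\right)^{2} = 218080 + 324 = 218404$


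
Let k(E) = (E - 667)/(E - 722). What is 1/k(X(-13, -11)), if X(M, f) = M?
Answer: 147/136 ≈ 1.0809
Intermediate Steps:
k(E) = (-667 + E)/(-722 + E)
1/k(X(-13, -11)) = 1/((-667 - 13)/(-722 - 13)) = 1/(-680/(-735)) = 1/(-1/735*(-680)) = 1/(136/147) = 147/136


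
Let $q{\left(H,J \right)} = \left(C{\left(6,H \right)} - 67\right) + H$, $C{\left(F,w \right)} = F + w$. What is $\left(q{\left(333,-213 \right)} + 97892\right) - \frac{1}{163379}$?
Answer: $\frac{16092341362}{163379} \approx 98497.0$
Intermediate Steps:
$q{\left(H,J \right)} = -61 + 2 H$ ($q{\left(H,J \right)} = \left(\left(6 + H\right) - 67\right) + H = \left(-61 + H\right) + H = -61 + 2 H$)
$\left(q{\left(333,-213 \right)} + 97892\right) - \frac{1}{163379} = \left(\left(-61 + 2 \cdot 333\right) + 97892\right) - \frac{1}{163379} = \left(\left(-61 + 666\right) + 97892\right) - \frac{1}{163379} = \left(605 + 97892\right) - \frac{1}{163379} = 98497 - \frac{1}{163379} = \frac{16092341362}{163379}$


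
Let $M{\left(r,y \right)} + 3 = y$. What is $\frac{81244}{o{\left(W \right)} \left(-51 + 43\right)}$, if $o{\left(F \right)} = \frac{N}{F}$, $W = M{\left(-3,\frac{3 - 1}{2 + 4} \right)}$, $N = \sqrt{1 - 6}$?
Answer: $- \frac{81244 i \sqrt{5}}{15} \approx - 12111.0 i$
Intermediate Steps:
$N = i \sqrt{5}$ ($N = \sqrt{-5} = i \sqrt{5} \approx 2.2361 i$)
$M{\left(r,y \right)} = -3 + y$
$W = - \frac{8}{3}$ ($W = -3 + \frac{3 - 1}{2 + 4} = -3 + \frac{2}{6} = -3 + 2 \cdot \frac{1}{6} = -3 + \frac{1}{3} = - \frac{8}{3} \approx -2.6667$)
$o{\left(F \right)} = \frac{i \sqrt{5}}{F}$
$\frac{81244}{o{\left(W \right)} \left(-51 + 43\right)} = \frac{81244}{\frac{i \sqrt{5}}{- \frac{8}{3}} \left(-51 + 43\right)} = \frac{81244}{i \sqrt{5} \left(- \frac{3}{8}\right) \left(-8\right)} = \frac{81244}{- \frac{3 i \sqrt{5}}{8} \left(-8\right)} = \frac{81244}{3 i \sqrt{5}} = 81244 \left(- \frac{i \sqrt{5}}{15}\right) = - \frac{81244 i \sqrt{5}}{15}$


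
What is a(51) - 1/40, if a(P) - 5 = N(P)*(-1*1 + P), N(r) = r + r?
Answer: 204199/40 ≈ 5105.0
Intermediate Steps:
N(r) = 2*r
a(P) = 5 + 2*P*(-1 + P) (a(P) = 5 + (2*P)*(-1*1 + P) = 5 + (2*P)*(-1 + P) = 5 + 2*P*(-1 + P))
a(51) - 1/40 = (5 - 2*51 + 2*51**2) - 1/40 = (5 - 102 + 2*2601) - 1*1/40 = (5 - 102 + 5202) - 1/40 = 5105 - 1/40 = 204199/40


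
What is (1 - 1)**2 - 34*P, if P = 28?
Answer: -952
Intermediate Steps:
(1 - 1)**2 - 34*P = (1 - 1)**2 - 34*28 = 0**2 - 952 = 0 - 952 = -952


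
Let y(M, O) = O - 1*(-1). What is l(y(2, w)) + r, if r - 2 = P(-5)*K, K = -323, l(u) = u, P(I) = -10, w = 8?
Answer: 3241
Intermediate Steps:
y(M, O) = 1 + O (y(M, O) = O + 1 = 1 + O)
r = 3232 (r = 2 - 10*(-323) = 2 + 3230 = 3232)
l(y(2, w)) + r = (1 + 8) + 3232 = 9 + 3232 = 3241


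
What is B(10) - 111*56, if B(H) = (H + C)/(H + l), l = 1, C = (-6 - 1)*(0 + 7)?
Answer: -68415/11 ≈ -6219.5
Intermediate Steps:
C = -49 (C = -7*7 = -49)
B(H) = (-49 + H)/(1 + H) (B(H) = (H - 49)/(H + 1) = (-49 + H)/(1 + H))
B(10) - 111*56 = (-49 + 10)/(1 + 10) - 111*56 = -39/11 - 6216 = -68415/11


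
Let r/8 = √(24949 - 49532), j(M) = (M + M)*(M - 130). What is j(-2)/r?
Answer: -66*I*√24583/24583 ≈ -0.42095*I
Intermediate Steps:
j(M) = 2*M*(-130 + M) (j(M) = (2*M)*(-130 + M) = 2*M*(-130 + M))
r = 8*I*√24583 (r = 8*√(24949 - 49532) = 8*√(-24583) = 8*(I*√24583) = 8*I*√24583 ≈ 1254.3*I)
j(-2)/r = (2*(-2)*(-130 - 2))/((8*I*√24583)) = (2*(-2)*(-132))*(-I*√24583/196664) = 528*(-I*√24583/196664) = -66*I*√24583/24583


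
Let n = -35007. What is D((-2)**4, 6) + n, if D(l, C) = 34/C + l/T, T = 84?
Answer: -245008/7 ≈ -35001.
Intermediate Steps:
D(l, C) = 34/C + l/84
D((-2)**4, 6) + n = (34/6 + (1/84)*(-2)**4) - 35007 = (34*(1/6) + (1/84)*16) - 35007 = (17/3 + 4/21) - 35007 = 41/7 - 35007 = -245008/7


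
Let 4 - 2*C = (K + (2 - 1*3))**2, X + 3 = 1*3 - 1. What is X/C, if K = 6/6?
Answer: -1/2 ≈ -0.50000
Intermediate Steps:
K = 1 (K = 6*(1/6) = 1)
X = -1 (X = -3 + (1*3 - 1) = -3 + (3 - 1) = -3 + 2 = -1)
C = 2 (C = 2 - (1 + (2 - 1*3))**2/2 = 2 - (1 + (2 - 3))**2/2 = 2 - (1 - 1)**2/2 = 2 - 1/2*0**2 = 2 - 1/2*0 = 2 + 0 = 2)
X/C = -1/2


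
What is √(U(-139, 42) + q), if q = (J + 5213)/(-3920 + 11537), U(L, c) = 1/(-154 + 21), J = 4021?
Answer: √137382890645/337687 ≈ 1.0976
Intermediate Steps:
U(L, c) = -1/133 (U(L, c) = 1/(-133) = -1/133)
q = 3078/2539 (q = (4021 + 5213)/(-3920 + 11537) = 9234/7617 = 9234*(1/7617) = 3078/2539 ≈ 1.2123)
√(U(-139, 42) + q) = √(-1/133 + 3078/2539) = √(406835/337687) = √137382890645/337687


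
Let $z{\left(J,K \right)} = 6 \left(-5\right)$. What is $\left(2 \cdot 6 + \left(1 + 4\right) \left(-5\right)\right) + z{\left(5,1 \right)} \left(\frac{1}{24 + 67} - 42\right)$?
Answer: $\frac{113447}{91} \approx 1246.7$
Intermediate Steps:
$z{\left(J,K \right)} = -30$
$\left(2 \cdot 6 + \left(1 + 4\right) \left(-5\right)\right) + z{\left(5,1 \right)} \left(\frac{1}{24 + 67} - 42\right) = \left(2 \cdot 6 + \left(1 + 4\right) \left(-5\right)\right) - 30 \left(\frac{1}{24 + 67} - 42\right) = \left(12 + 5 \left(-5\right)\right) - 30 \left(\frac{1}{91} - 42\right) = \left(12 - 25\right) - 30 \left(\frac{1}{91} - 42\right) = -13 - - \frac{114630}{91} = -13 + \frac{114630}{91} = \frac{113447}{91}$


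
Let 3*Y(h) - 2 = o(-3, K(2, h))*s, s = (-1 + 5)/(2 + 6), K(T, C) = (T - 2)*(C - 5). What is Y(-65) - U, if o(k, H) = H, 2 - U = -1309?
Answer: -3931/3 ≈ -1310.3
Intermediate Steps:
U = 1311 (U = 2 - 1*(-1309) = 2 + 1309 = 1311)
K(T, C) = (-5 + C)*(-2 + T) (K(T, C) = (-2 + T)*(-5 + C) = (-5 + C)*(-2 + T))
s = 1/2 (s = 4/8 = 4*(1/8) = 1/2 ≈ 0.50000)
Y(h) = 2/3 (Y(h) = 2/3 + ((10 - 5*2 - 2*h + h*2)*(1/2))/3 = 2/3 + ((10 - 10 - 2*h + 2*h)*(1/2))/3 = 2/3 + (0*(1/2))/3 = 2/3 + (1/3)*0 = 2/3 + 0 = 2/3)
Y(-65) - U = 2/3 - 1*1311 = 2/3 - 1311 = -3931/3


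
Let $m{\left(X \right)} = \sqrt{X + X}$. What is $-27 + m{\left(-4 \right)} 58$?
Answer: $-27 + 116 i \sqrt{2} \approx -27.0 + 164.05 i$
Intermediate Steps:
$m{\left(X \right)} = \sqrt{2} \sqrt{X}$ ($m{\left(X \right)} = \sqrt{2 X} = \sqrt{2} \sqrt{X}$)
$-27 + m{\left(-4 \right)} 58 = -27 + \sqrt{2} \sqrt{-4} \cdot 58 = -27 + \sqrt{2} \cdot 2 i 58 = -27 + 2 i \sqrt{2} \cdot 58 = -27 + 116 i \sqrt{2}$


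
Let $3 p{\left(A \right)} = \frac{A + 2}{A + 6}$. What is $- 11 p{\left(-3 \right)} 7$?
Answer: $\frac{77}{9} \approx 8.5556$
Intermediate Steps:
$p{\left(A \right)} = \frac{2 + A}{3 \left(6 + A\right)}$ ($p{\left(A \right)} = \frac{\left(A + 2\right) \frac{1}{A + 6}}{3} = \frac{\left(2 + A\right) \frac{1}{6 + A}}{3} = \frac{\frac{1}{6 + A} \left(2 + A\right)}{3} = \frac{2 + A}{3 \left(6 + A\right)}$)
$- 11 p{\left(-3 \right)} 7 = - 11 \frac{2 - 3}{3 \left(6 - 3\right)} 7 = - 11 \cdot \frac{1}{3} \cdot \frac{1}{3} \left(-1\right) 7 = \left(-11\right) \left(- \frac{1}{9}\right) 7 = \frac{11}{9} \cdot 7 = \frac{77}{9}$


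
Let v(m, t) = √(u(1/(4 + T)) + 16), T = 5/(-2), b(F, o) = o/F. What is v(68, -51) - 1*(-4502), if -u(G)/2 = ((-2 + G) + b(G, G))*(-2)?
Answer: 4502 + 2*√33/3 ≈ 4505.8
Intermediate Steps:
T = -5/2 (T = 5*(-½) = -5/2 ≈ -2.5000)
u(G) = -4 + 4*G (u(G) = -2*((-2 + G) + G/G)*(-2) = -2*((-2 + G) + 1)*(-2) = -2*(-1 + G)*(-2) = -2*(2 - 2*G) = -4 + 4*G)
v(m, t) = 2*√33/3 (v(m, t) = √((-4 + 4/(4 - 5/2)) + 16) = √((-4 + 4/(3/2)) + 16) = √((-4 + 4*(⅔)) + 16) = √((-4 + 8/3) + 16) = √(-4/3 + 16) = √(44/3) = 2*√33/3)
v(68, -51) - 1*(-4502) = 2*√33/3 - 1*(-4502) = 2*√33/3 + 4502 = 4502 + 2*√33/3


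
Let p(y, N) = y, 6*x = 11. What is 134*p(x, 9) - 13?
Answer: 698/3 ≈ 232.67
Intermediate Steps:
x = 11/6 (x = (⅙)*11 = 11/6 ≈ 1.8333)
134*p(x, 9) - 13 = 134*(11/6) - 13 = 737/3 - 13 = 698/3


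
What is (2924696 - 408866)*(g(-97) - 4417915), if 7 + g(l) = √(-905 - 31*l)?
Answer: -11114740705260 + 2515830*√2102 ≈ -1.1115e+13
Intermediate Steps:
g(l) = -7 + √(-905 - 31*l)
(2924696 - 408866)*(g(-97) - 4417915) = (2924696 - 408866)*((-7 + √(-905 - 31*(-97))) - 4417915) = 2515830*((-7 + √(-905 + 3007)) - 4417915) = 2515830*((-7 + √2102) - 4417915) = 2515830*(-4417922 + √2102) = -11114740705260 + 2515830*√2102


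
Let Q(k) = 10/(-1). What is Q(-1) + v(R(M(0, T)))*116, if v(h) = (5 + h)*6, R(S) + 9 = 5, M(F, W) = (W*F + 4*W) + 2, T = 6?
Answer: 686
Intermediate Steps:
M(F, W) = 2 + 4*W + F*W (M(F, W) = (F*W + 4*W) + 2 = (4*W + F*W) + 2 = 2 + 4*W + F*W)
R(S) = -4 (R(S) = -9 + 5 = -4)
v(h) = 30 + 6*h
Q(k) = -10 (Q(k) = 10*(-1) = -10)
Q(-1) + v(R(M(0, T)))*116 = -10 + (30 + 6*(-4))*116 = -10 + (30 - 24)*116 = -10 + 6*116 = -10 + 696 = 686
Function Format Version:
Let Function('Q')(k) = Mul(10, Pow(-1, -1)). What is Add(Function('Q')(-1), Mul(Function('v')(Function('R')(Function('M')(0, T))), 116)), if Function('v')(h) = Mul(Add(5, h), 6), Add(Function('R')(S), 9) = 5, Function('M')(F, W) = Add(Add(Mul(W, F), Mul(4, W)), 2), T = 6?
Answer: 686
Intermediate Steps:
Function('M')(F, W) = Add(2, Mul(4, W), Mul(F, W)) (Function('M')(F, W) = Add(Add(Mul(F, W), Mul(4, W)), 2) = Add(Add(Mul(4, W), Mul(F, W)), 2) = Add(2, Mul(4, W), Mul(F, W)))
Function('R')(S) = -4 (Function('R')(S) = Add(-9, 5) = -4)
Function('v')(h) = Add(30, Mul(6, h))
Function('Q')(k) = -10 (Function('Q')(k) = Mul(10, -1) = -10)
Add(Function('Q')(-1), Mul(Function('v')(Function('R')(Function('M')(0, T))), 116)) = Add(-10, Mul(Add(30, Mul(6, -4)), 116)) = Add(-10, Mul(Add(30, -24), 116)) = Add(-10, Mul(6, 116)) = Add(-10, 696) = 686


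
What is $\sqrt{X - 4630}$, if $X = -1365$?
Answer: $i \sqrt{5995} \approx 77.427 i$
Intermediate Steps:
$\sqrt{X - 4630} = \sqrt{-1365 - 4630} = \sqrt{-5995} = i \sqrt{5995}$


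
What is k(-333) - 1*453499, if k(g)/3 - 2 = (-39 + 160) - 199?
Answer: -453727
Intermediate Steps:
k(g) = -228 (k(g) = 6 + 3*((-39 + 160) - 199) = 6 + 3*(121 - 199) = 6 + 3*(-78) = 6 - 234 = -228)
k(-333) - 1*453499 = -228 - 1*453499 = -228 - 453499 = -453727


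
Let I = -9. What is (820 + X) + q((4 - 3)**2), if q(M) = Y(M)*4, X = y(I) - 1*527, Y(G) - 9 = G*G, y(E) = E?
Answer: 324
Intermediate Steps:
Y(G) = 9 + G**2 (Y(G) = 9 + G*G = 9 + G**2)
X = -536 (X = -9 - 1*527 = -9 - 527 = -536)
q(M) = 36 + 4*M**2 (q(M) = (9 + M**2)*4 = 36 + 4*M**2)
(820 + X) + q((4 - 3)**2) = (820 - 536) + (36 + 4*((4 - 3)**2)**2) = 284 + (36 + 4*(1**2)**2) = 284 + (36 + 4*1**2) = 284 + (36 + 4*1) = 284 + (36 + 4) = 284 + 40 = 324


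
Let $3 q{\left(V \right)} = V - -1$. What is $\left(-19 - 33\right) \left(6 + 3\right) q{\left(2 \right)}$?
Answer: $-468$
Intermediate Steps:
$q{\left(V \right)} = \frac{1}{3} + \frac{V}{3}$ ($q{\left(V \right)} = \frac{V - -1}{3} = \frac{V + 1}{3} = \frac{1 + V}{3} = \frac{1}{3} + \frac{V}{3}$)
$\left(-19 - 33\right) \left(6 + 3\right) q{\left(2 \right)} = \left(-19 - 33\right) \left(6 + 3\right) \left(\frac{1}{3} + \frac{1}{3} \cdot 2\right) = - 52 \cdot 9 \left(\frac{1}{3} + \frac{2}{3}\right) = - 52 \cdot 9 \cdot 1 = \left(-52\right) 9 = -468$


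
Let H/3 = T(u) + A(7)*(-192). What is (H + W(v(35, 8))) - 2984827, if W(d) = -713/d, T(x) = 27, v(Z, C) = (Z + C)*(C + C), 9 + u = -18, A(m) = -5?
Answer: -2051524521/688 ≈ -2.9819e+6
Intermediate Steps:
u = -27 (u = -9 - 18 = -27)
v(Z, C) = 2*C*(C + Z) (v(Z, C) = (C + Z)*(2*C) = 2*C*(C + Z))
H = 2961 (H = 3*(27 - 5*(-192)) = 3*(27 + 960) = 3*987 = 2961)
(H + W(v(35, 8))) - 2984827 = (2961 - 713*1/(16*(8 + 35))) - 2984827 = (2961 - 713/(2*8*43)) - 2984827 = (2961 - 713/688) - 2984827 = 2036455/688 - 2984827 = -2051524521/688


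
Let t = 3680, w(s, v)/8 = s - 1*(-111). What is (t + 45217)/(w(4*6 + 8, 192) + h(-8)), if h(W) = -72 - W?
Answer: 1811/40 ≈ 45.275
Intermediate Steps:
w(s, v) = 888 + 8*s (w(s, v) = 8*(s - 1*(-111)) = 8*(s + 111) = 8*(111 + s) = 888 + 8*s)
(t + 45217)/(w(4*6 + 8, 192) + h(-8)) = (3680 + 45217)/((888 + 8*(4*6 + 8)) + (-72 - 1*(-8))) = 48897/((888 + 8*(24 + 8)) + (-72 + 8)) = 48897/((888 + 8*32) - 64) = 48897/((888 + 256) - 64) = 48897/(1144 - 64) = 48897/1080 = 48897*(1/1080) = 1811/40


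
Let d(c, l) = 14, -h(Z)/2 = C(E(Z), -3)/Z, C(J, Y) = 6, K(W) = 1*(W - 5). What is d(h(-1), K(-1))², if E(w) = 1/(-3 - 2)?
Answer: 196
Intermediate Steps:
E(w) = -⅕ (E(w) = 1/(-5) = -⅕)
K(W) = -5 + W (K(W) = 1*(-5 + W) = -5 + W)
h(Z) = -12/Z
d(h(-1), K(-1))² = 14² = 196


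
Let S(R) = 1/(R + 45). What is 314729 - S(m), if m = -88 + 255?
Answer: 66722547/212 ≈ 3.1473e+5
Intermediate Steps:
m = 167
S(R) = 1/(45 + R)
314729 - S(m) = 314729 - 1/(45 + 167) = 314729 - 1/212 = 66722547/212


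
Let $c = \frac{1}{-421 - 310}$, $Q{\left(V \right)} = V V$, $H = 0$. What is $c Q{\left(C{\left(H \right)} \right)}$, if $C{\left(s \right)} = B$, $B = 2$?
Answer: $- \frac{4}{731} \approx -0.005472$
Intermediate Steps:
$C{\left(s \right)} = 2$
$Q{\left(V \right)} = V^{2}$
$c = - \frac{1}{731}$ ($c = \frac{1}{-731} = - \frac{1}{731} \approx -0.001368$)
$c Q{\left(C{\left(H \right)} \right)} = - \frac{2^{2}}{731} = \left(- \frac{1}{731}\right) 4 = - \frac{4}{731}$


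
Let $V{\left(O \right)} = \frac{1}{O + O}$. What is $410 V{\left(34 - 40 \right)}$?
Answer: $- \frac{205}{6} \approx -34.167$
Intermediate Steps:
$V{\left(O \right)} = \frac{1}{2 O}$
$410 V{\left(34 - 40 \right)} = 410 \frac{1}{2 \left(34 - 40\right)} = 410 \frac{1}{2 \left(-6\right)} = 410 \cdot \frac{1}{2} \left(- \frac{1}{6}\right) = 410 \left(- \frac{1}{12}\right) = - \frac{205}{6}$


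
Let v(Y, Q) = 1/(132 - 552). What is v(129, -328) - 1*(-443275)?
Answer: 186175499/420 ≈ 4.4328e+5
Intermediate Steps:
v(Y, Q) = -1/420 (v(Y, Q) = 1/(-420) = -1/420)
v(129, -328) - 1*(-443275) = -1/420 - 1*(-443275) = -1/420 + 443275 = 186175499/420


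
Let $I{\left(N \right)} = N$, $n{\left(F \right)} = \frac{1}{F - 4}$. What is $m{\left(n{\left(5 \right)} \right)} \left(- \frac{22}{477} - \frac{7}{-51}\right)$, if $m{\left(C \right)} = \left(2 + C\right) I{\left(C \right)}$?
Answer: $\frac{739}{2703} \approx 0.2734$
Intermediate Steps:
$n{\left(F \right)} = \frac{1}{-4 + F}$
$m{\left(C \right)} = C \left(2 + C\right)$ ($m{\left(C \right)} = \left(2 + C\right) C = C \left(2 + C\right)$)
$m{\left(n{\left(5 \right)} \right)} \left(- \frac{22}{477} - \frac{7}{-51}\right) = \frac{2 + \frac{1}{-4 + 5}}{-4 + 5} \left(- \frac{22}{477} - \frac{7}{-51}\right) = \frac{2 + 1^{-1}}{1} \left(\left(-22\right) \frac{1}{477} - - \frac{7}{51}\right) = 1 \left(2 + 1\right) \left(- \frac{22}{477} + \frac{7}{51}\right) = 1 \cdot 3 \cdot \frac{739}{8109} = 3 \cdot \frac{739}{8109} = \frac{739}{2703}$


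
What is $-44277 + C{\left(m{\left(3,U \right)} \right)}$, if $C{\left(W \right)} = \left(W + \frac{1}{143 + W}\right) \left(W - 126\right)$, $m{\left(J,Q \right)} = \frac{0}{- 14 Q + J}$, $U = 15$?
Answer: $- \frac{6331737}{143} \approx -44278.0$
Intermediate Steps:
$m{\left(J,Q \right)} = 0$ ($m{\left(J,Q \right)} = \frac{0}{J - 14 Q} = 0$)
$C{\left(W \right)} = \left(-126 + W\right) \left(W + \frac{1}{143 + W}\right)$ ($C{\left(W \right)} = \left(W + \frac{1}{143 + W}\right) \left(-126 + W\right) = \left(-126 + W\right) \left(W + \frac{1}{143 + W}\right)$)
$-44277 + C{\left(m{\left(3,U \right)} \right)} = -44277 + \frac{-126 + 0^{3} - 0 + 17 \cdot 0^{2}}{143 + 0} = -44277 + \frac{-126 + 0 + 0 + 17 \cdot 0}{143} = -44277 + \frac{-126 + 0 + 0 + 0}{143} = -44277 + \frac{1}{143} \left(-126\right) = -44277 - \frac{126}{143} = - \frac{6331737}{143}$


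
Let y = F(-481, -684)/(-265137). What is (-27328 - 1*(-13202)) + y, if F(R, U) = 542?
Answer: -3745325804/265137 ≈ -14126.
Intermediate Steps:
y = -542/265137 (y = 542/(-265137) = 542*(-1/265137) = -542/265137 ≈ -0.0020442)
(-27328 - 1*(-13202)) + y = (-27328 - 1*(-13202)) - 542/265137 = (-27328 + 13202) - 542/265137 = -14126 - 542/265137 = -3745325804/265137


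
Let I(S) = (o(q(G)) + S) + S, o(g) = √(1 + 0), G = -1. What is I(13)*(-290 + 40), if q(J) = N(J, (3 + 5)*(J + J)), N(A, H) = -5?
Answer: -6750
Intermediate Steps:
q(J) = -5
o(g) = 1 (o(g) = √1 = 1)
I(S) = 1 + 2*S (I(S) = (1 + S) + S = 1 + 2*S)
I(13)*(-290 + 40) = (1 + 2*13)*(-290 + 40) = (1 + 26)*(-250) = 27*(-250) = -6750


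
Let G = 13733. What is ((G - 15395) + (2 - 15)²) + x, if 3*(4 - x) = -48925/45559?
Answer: -203463128/136677 ≈ -1488.6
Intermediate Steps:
x = 595633/136677 (x = 4 - (-48925)/(3*45559) = 4 - ⅓*(-48925/45559) = 4 + 48925/136677 = 595633/136677 ≈ 4.3580)
((G - 15395) + (2 - 15)²) + x = ((13733 - 15395) + (2 - 15)²) + 595633/136677 = (-1662 + (-13)²) + 595633/136677 = (-1662 + 169) + 595633/136677 = -1493 + 595633/136677 = -203463128/136677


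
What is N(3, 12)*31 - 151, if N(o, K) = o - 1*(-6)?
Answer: 128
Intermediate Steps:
N(o, K) = 6 + o (N(o, K) = o + 6 = 6 + o)
N(3, 12)*31 - 151 = (6 + 3)*31 - 151 = 9*31 - 151 = 279 - 151 = 128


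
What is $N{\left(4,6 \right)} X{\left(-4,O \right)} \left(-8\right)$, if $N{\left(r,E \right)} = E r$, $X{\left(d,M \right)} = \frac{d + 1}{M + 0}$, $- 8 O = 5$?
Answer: $- \frac{4608}{5} \approx -921.6$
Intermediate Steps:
$O = - \frac{5}{8}$ ($O = \left(- \frac{1}{8}\right) 5 = - \frac{5}{8} \approx -0.625$)
$X{\left(d,M \right)} = \frac{1 + d}{M}$
$N{\left(4,6 \right)} X{\left(-4,O \right)} \left(-8\right) = 6 \cdot 4 \frac{1 - 4}{- \frac{5}{8}} \left(-8\right) = 24 \left(\left(- \frac{8}{5}\right) \left(-3\right)\right) \left(-8\right) = 24 \cdot \frac{24}{5} \left(-8\right) = \frac{576}{5} \left(-8\right) = - \frac{4608}{5}$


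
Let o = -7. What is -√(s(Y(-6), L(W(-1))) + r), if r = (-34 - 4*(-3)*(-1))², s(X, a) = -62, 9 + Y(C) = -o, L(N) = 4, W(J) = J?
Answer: -√2054 ≈ -45.321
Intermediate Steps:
Y(C) = -2 (Y(C) = -9 - 1*(-7) = -9 + 7 = -2)
r = 2116 (r = (-34 + 12*(-1))² = (-34 - 12)² = (-46)² = 2116)
-√(s(Y(-6), L(W(-1))) + r) = -√(-62 + 2116) = -√2054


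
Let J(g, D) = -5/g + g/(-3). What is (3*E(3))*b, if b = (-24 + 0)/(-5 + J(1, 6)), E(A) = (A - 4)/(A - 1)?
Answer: -108/31 ≈ -3.4839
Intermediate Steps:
E(A) = (-4 + A)/(-1 + A)
J(g, D) = -5/g - g/3 (J(g, D) = -5/g + g*(-1/3) = -5/g - g/3)
b = 72/31 (b = (-24 + 0)/(-5 + (-5/1 - 1/3*1)) = -24/(-5 + (-5*1 - 1/3)) = -24/(-5 + (-5 - 1/3)) = -24/(-5 - 16/3) = -24/(-31/3) = -24*(-3/31) = 72/31 ≈ 2.3226)
(3*E(3))*b = (3*((-4 + 3)/(-1 + 3)))*(72/31) = (3*(-1/2))*(72/31) = -3/2*72/31 = -108/31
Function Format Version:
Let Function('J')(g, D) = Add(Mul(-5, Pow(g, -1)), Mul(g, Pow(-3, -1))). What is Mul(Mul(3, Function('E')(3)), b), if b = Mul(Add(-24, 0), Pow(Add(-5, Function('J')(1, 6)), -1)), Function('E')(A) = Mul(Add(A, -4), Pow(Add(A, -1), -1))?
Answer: Rational(-108, 31) ≈ -3.4839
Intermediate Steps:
Function('E')(A) = Mul(Pow(Add(-1, A), -1), Add(-4, A)) (Function('E')(A) = Mul(Add(-4, A), Pow(Add(-1, A), -1)) = Mul(Pow(Add(-1, A), -1), Add(-4, A)))
Function('J')(g, D) = Add(Mul(-5, Pow(g, -1)), Mul(Rational(-1, 3), g)) (Function('J')(g, D) = Add(Mul(-5, Pow(g, -1)), Mul(g, Rational(-1, 3))) = Add(Mul(-5, Pow(g, -1)), Mul(Rational(-1, 3), g)))
b = Rational(72, 31) (b = Mul(Add(-24, 0), Pow(Add(-5, Add(Mul(-5, Pow(1, -1)), Mul(Rational(-1, 3), 1))), -1)) = Mul(-24, Pow(Add(-5, Add(Mul(-5, 1), Rational(-1, 3))), -1)) = Mul(-24, Pow(Add(-5, Add(-5, Rational(-1, 3))), -1)) = Mul(-24, Pow(Add(-5, Rational(-16, 3)), -1)) = Mul(-24, Pow(Rational(-31, 3), -1)) = Mul(-24, Rational(-3, 31)) = Rational(72, 31) ≈ 2.3226)
Mul(Mul(3, Function('E')(3)), b) = Mul(Mul(3, Mul(Pow(Add(-1, 3), -1), Add(-4, 3))), Rational(72, 31)) = Mul(Mul(3, Mul(Pow(2, -1), -1)), Rational(72, 31)) = Mul(Mul(3, Mul(Rational(1, 2), -1)), Rational(72, 31)) = Mul(Mul(3, Rational(-1, 2)), Rational(72, 31)) = Mul(Rational(-3, 2), Rational(72, 31)) = Rational(-108, 31)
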